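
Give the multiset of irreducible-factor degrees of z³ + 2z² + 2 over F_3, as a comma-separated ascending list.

Write h(z) = z³ + 2z² + 2.
Roots in F_3: h(0) = 2; h(1) = 2; h(2) = 0 → root.
Linear factors from roots: (z + 1).
Complete factorization: h(z) = (z + 1)·(z² + z + 2).
Factor degrees with multiplicity: 1 + 2 = 3.

1, 2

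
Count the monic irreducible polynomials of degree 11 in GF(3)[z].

The number of monic irreducibles of degree 11 over GF(3) is (1/11)·Σ_{d∣11} μ(11/d) 3^d.
Divisors of 11: 1, 11; μ(11/d) for each: -1, 1.
Σ = − 3^1 + 3^11 = 177144.
N = 177144/11 = 16104.

16104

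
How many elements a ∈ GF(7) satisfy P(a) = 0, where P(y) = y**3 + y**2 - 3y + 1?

Evaluate at each of the 7 elements of GF(7):
P(0) = 1; P(1) = 0 → root; P(2) = 0 → root; P(3) = 0 → root; P(4) = 6; P(5) = 3; P(6) = 4.
Roots: {1, 2, 3}.

3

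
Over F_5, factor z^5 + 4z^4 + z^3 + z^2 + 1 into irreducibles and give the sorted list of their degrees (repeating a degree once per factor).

5

Write h(z) = z^5 + 4z^4 + z^3 + z^2 + 1.
Roots in F_5: h(0) = 1; h(1) = 3; h(2) = 4; h(3) = 4; h(4) = 4.
Complete factorization: h(z) = (z^5 + 4z^4 + z^3 + z^2 + 1).
Factor degrees with multiplicity: 5 = 5.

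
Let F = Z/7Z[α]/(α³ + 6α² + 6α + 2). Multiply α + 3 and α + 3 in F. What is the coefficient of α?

Multiply in Z/7Z[α]: (α + 3)·(α + 3) = α² + 6α + 2.
Reduced: α² + 6α + 2.

6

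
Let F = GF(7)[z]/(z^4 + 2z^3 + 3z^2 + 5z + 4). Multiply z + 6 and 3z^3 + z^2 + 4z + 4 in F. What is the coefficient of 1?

Multiply in GF(7)[z]: (z + 6)·(3z^3 + z^2 + 4z + 4) = 3z^4 + 5z^3 + 3z^2 + 3.
Reduce using z^4 ≡ 5z^3 + 4z^2 + 2z + 3 (mod z^4 + 2z^3 + 3z^2 + 5z + 4).
Reduced: 6z^3 + z^2 + 6z + 5.

5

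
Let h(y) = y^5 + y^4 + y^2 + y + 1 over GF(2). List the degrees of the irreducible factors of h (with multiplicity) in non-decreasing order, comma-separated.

5

Roots in GF(2): h(0) = 1; h(1) = 1.
Complete factorization: h(y) = (y^5 + y^4 + y^2 + y + 1).
Factor degrees with multiplicity: 5 = 5.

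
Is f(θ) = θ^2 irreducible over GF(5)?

Check for roots in GF(5): f(0) = 0 → root; f(1) = 1; f(2) = 4; f(3) = 4; f(4) = 1.
f(0) = 0, so (θ) divides f(θ); f is reducible.

No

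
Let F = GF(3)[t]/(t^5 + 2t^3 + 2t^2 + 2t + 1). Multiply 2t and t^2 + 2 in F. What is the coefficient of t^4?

0

Multiply in GF(3)[t]: (2t)·(t^2 + 2) = 2t^3 + t.
Reduced: 2t^3 + t.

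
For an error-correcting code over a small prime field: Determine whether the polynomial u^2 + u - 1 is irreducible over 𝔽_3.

Yes

Write m(u) = u^2 + u - 1.
Check for roots in 𝔽_3: m(0) = 2; m(1) = 1; m(2) = 2.
No roots. A degree-2 polynomial over a field with no linear factor is irreducible.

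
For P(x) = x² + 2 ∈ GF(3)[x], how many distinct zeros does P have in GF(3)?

2

Evaluate at each of the 3 elements of GF(3):
P(0) = 2; P(1) = 0 → root; P(2) = 0 → root.
Roots: {1, 2}.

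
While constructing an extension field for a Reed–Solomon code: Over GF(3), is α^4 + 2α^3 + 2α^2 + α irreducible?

No

Write f(α) = α^4 + 2α^3 + 2α^2 + α.
Check for roots in GF(3): f(0) = 0 → root; f(1) = 0 → root; f(2) = 0 → root.
f(0) = 0, so (α) divides f(α); f is reducible.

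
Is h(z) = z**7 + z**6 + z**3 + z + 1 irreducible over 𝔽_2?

Yes

Check for roots in 𝔽_2: h(0) = 1; h(1) = 1.
No roots, so no linear factors.
Monic irreducibles of degree 2 over GF(2): z**2 + z + 1.
None of them divide h (all give nonzero remainder).
Monic irreducibles of degree 3 over GF(2): z**3 + z + 1, z**3 + z**2 + 1.
None of them divide h (all give nonzero remainder).
No irreducible factor of degree ≤ 3 exists, so h is irreducible over GF(2).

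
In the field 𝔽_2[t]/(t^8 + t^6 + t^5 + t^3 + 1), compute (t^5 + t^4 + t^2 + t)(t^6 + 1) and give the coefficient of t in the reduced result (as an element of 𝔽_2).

Multiply in 𝔽_2[t]: (t^5 + t^4 + t^2 + t)·(t^6 + 1) = t^11 + t^10 + t^8 + t^7 + t^5 + t^4 + t^2 + t.
Reduce using t^8 ≡ t^6 + t^5 + t^3 + 1 (mod t^8 + t^6 + t^5 + t^3 + 1).
Reduced: t^7 + t^6 + t^5 + 1.

0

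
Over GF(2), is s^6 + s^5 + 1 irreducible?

Yes

Write g(s) = s^6 + s^5 + 1.
Check for roots in GF(2): g(0) = 1; g(1) = 1.
No roots, so no linear factors.
Monic irreducibles of degree 2 over GF(2): s^2 + s + 1.
None of them divide g (all give nonzero remainder).
Monic irreducibles of degree 3 over GF(2): s^3 + s + 1, s^3 + s^2 + 1.
None of them divide g (all give nonzero remainder).
No irreducible factor of degree ≤ 3 exists, so g is irreducible over GF(2).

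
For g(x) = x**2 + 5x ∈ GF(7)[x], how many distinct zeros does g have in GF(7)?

Evaluate at each of the 7 elements of GF(7):
g(0) = 0 → root; g(1) = 6; g(2) = 0 → root; g(3) = 3; g(4) = 1; g(5) = 1; g(6) = 3.
Roots: {0, 2}.

2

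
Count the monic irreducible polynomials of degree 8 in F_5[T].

48750

x^(5^8) − x is the product of all monic irreducibles of degree dividing 8; Möbius inversion gives N = (1/8) Σ μ(8/d)·5^d.
Divisors of 8: 1, 2, 4, 8; μ(8/d) for each: 0, 0, -1, 1.
Σ = − 5^4 + 5^8 = 390000.
N = 390000/8 = 48750.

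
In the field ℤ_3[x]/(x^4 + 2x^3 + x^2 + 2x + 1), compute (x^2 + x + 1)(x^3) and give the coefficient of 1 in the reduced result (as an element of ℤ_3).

1

Multiply in ℤ_3[x]: (x^2 + x + 1)·(x^3) = x^5 + x^4 + x^3.
Reduce using x^4 ≡ x^3 + 2x^2 + x + 2 (mod x^4 + 2x^3 + x^2 + 2x + 1).
Reduced: 2x^3 + 2x^2 + x + 1.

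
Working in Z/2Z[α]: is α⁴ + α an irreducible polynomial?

No

Write f(α) = α⁴ + α.
Check for roots in Z/2Z: f(0) = 0 → root; f(1) = 0 → root.
f(0) = 0, so (α) divides f(α); f is reducible.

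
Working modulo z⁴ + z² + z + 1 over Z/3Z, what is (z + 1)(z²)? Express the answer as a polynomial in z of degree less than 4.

z^3 + z^2

Multiply in Z/3Z[z]: (z + 1)·(z²) = z³ + z².
Reduced: z³ + z².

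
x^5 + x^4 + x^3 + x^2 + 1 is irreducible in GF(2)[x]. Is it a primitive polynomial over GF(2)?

Yes

Write f(x) = x^5 + x^4 + x^3 + x^2 + 1.
|GF(2^5)^×| = 2^5 − 1 = 31. Prime factorization: 31 = 31.
f is primitive ⇔ x has order 31 in GF(2)[x]/(f), i.e. x^(31/q) ≠ 1 for each prime q | 31.
x^(1) mod f = x.
None equal 1, so x has full order 31; f is primitive.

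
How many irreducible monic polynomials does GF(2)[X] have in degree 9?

56

By the necklace-counting formula, N_2(9) = (1/9) Σ_{d|9} μ(9/d)·2^d.
Divisors of 9: 1, 3, 9; μ(9/d) for each: 0, -1, 1.
Σ = − 2^3 + 2^9 = 504.
N = 504/9 = 56.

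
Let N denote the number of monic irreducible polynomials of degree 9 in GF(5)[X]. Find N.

217000

The number of monic irreducibles of degree 9 over GF(5) is (1/9)·Σ_{d∣9} μ(9/d) 5^d.
Divisors of 9: 1, 3, 9; μ(9/d) for each: 0, -1, 1.
Σ = − 5^3 + 5^9 = 1953000.
N = 1953000/9 = 217000.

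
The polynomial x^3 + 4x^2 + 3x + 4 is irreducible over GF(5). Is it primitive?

Write f(x) = x^3 + 4x^2 + 3x + 4.
|GF(5^3)^×| = 5^3 − 1 = 124. Prime factorization: 124 = 2^2·31.
f is primitive ⇔ x has order 124 in GF(5)[x]/(f), i.e. x^(124/q) ≠ 1 for each prime q | 124.
x^(62) mod f = 1
x^(4) mod f = 3x^2 + 3x + 1.
Since x^(62) = 1, the order of x divides 62 < 124; not primitive.

No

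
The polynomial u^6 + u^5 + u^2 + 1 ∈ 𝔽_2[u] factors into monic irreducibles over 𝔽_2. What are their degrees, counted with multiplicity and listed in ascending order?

Write g(u) = u^6 + u^5 + u^2 + 1.
Roots in 𝔽_2: g(0) = 1; g(1) = 0 → root.
Linear factors from roots: (u + 1).
Complete factorization: g(u) = (u + 1)·(u^2 + u + 1)·(u^3 + u^2 + 1).
Factor degrees with multiplicity: 1 + 2 + 3 = 6.

1, 2, 3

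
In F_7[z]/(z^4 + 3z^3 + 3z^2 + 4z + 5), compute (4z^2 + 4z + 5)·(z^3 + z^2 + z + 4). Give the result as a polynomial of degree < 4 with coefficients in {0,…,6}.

6z^3 + 3z + 5

Multiply in F_7[z]: (4z^2 + 4z + 5)·(z^3 + z^2 + z + 4) = 4z^5 + z^4 + 6z^3 + 4z^2 + 6.
Reduce using z^4 ≡ 4z^3 + 4z^2 + 3z + 2 (mod z^4 + 3z^3 + 3z^2 + 4z + 5).
Reduced: 6z^3 + 3z + 5.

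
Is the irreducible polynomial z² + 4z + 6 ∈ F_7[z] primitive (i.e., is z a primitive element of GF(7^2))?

No

Write f(z) = z² + 4z + 6.
|GF(7^2)^×| = 7^2 − 1 = 48. Prime factorization: 48 = 2^4·3.
f is primitive ⇔ z has order 48 in GF(7)[z]/(f), i.e. z^(48/q) ≠ 1 for each prime q | 48.
z^(24) mod f = 6.
z^(16) mod f = 1
Since z^(16) = 1, the order of z divides 16 < 48; not primitive.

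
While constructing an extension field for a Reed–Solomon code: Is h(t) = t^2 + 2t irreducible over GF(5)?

Check for roots in GF(5): h(0) = 0 → root; h(1) = 3; h(2) = 3; h(3) = 0 → root; h(4) = 4.
h(0) = 0, so (t) divides h(t); h is reducible.

No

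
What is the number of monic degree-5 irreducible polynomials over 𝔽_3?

48

x^(3^5) − x is the product of all monic irreducibles of degree dividing 5; Möbius inversion gives N = (1/5) Σ μ(5/d)·3^d.
Divisors of 5: 1, 5; μ(5/d) for each: -1, 1.
Σ = − 3^1 + 3^5 = 240.
N = 240/5 = 48.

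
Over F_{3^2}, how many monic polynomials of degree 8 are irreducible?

Gauss's count: N_{9}(8) = (1/8) Σ_{d|8} μ(8/d)·9^d.
Divisors of 8: 1, 2, 4, 8; μ(8/d) for each: 0, 0, -1, 1.
Σ = − 9^4 + 9^8 = 43040160.
N = 43040160/8 = 5380020.

5380020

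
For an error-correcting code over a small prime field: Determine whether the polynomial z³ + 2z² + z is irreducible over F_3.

Write g(z) = z³ + 2z² + z.
Check for roots in F_3: g(0) = 0 → root; g(1) = 1; g(2) = 0 → root.
g(0) = 0, so (z) divides g(z); g is reducible.

No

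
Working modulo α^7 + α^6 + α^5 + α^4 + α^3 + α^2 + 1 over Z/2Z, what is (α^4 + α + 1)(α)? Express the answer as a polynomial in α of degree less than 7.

α^5 + α^2 + α

Multiply in Z/2Z[α]: (α^4 + α + 1)·(α) = α^5 + α^2 + α.
Reduced: α^5 + α^2 + α.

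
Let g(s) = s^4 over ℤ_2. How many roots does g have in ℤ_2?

1

Evaluate at each of the 2 elements of ℤ_2:
g(0) = 0 → root; g(1) = 1.
Roots: {0}.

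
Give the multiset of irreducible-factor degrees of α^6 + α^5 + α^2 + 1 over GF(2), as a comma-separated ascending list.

1, 2, 3

Write g(α) = α^6 + α^5 + α^2 + 1.
Roots in GF(2): g(0) = 1; g(1) = 0 → root.
Linear factors from roots: (α + 1).
Complete factorization: g(α) = (α + 1)·(α^2 + α + 1)·(α^3 + α^2 + 1).
Factor degrees with multiplicity: 1 + 2 + 3 = 6.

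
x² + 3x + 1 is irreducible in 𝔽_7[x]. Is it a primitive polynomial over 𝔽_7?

Write f(x) = x² + 3x + 1.
|GF(7^2)^×| = 7^2 − 1 = 48. Prime factorization: 48 = 2^4·3.
f is primitive ⇔ x has order 48 in GF(7)[x]/(f), i.e. x^(48/q) ≠ 1 for each prime q | 48.
x^(24) mod f = 1
x^(16) mod f = 1
Since x^(24) = 1, the order of x divides 24 < 48; not primitive.

No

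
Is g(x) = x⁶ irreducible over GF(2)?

Check for roots in GF(2): g(0) = 0 → root; g(1) = 1.
g(0) = 0, so (x) divides g(x); g is reducible.

No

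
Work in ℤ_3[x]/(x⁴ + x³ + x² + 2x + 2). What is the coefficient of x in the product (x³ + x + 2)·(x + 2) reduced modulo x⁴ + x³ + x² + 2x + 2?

2

Multiply in ℤ_3[x]: (x³ + x + 2)·(x + 2) = x⁴ + 2x³ + x² + x + 1.
Reduce using x⁴ ≡ 2x³ + 2x² + x + 1 (mod x⁴ + x³ + x² + 2x + 2).
Reduced: x³ + 2x + 2.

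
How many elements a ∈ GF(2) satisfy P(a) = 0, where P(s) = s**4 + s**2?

2

Evaluate at each of the 2 elements of GF(2):
P(0) = 0 → root; P(1) = 0 → root.
Roots: {0, 1}.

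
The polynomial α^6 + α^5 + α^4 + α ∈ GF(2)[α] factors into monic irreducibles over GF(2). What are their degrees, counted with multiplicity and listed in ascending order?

1, 1, 1, 3

Write f(α) = α^6 + α^5 + α^4 + α.
Roots in GF(2): f(0) = 0 → root; f(1) = 0 → root.
Linear factors from roots: (α), (α + 1).
Complete factorization: f(α) = (α)·(α + 1)^2·(α^3 + α^2 + 1).
Factor degrees with multiplicity: 1 + 1 + 1 + 3 = 6.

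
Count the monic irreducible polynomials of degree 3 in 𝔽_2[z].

The number of monic irreducibles of degree 3 over GF(2) is (1/3)·Σ_{d∣3} μ(3/d) 2^d.
Divisors of 3: 1, 3; μ(3/d) for each: -1, 1.
Σ = − 2^1 + 2^3 = 6.
N = 6/3 = 2.

2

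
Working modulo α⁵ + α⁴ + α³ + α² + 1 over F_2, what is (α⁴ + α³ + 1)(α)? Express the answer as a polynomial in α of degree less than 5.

Multiply in F_2[α]: (α⁴ + α³ + 1)·(α) = α⁵ + α⁴ + α.
Reduce using α⁵ ≡ α⁴ + α³ + α² + 1 (mod α⁵ + α⁴ + α³ + α² + 1).
Reduced: α³ + α² + α + 1.

α^3 + α^2 + α + 1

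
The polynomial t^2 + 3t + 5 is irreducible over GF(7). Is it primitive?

Write f(t) = t^2 + 3t + 5.
|GF(7^2)^×| = 7^2 − 1 = 48. Prime factorization: 48 = 2^4·3.
f is primitive ⇔ t has order 48 in GF(7)[t]/(f), i.e. t^(48/q) ≠ 1 for each prime q | 48.
t^(24) mod f = 6.
t^(16) mod f = 4.
None equal 1, so t has full order 48; f is primitive.

Yes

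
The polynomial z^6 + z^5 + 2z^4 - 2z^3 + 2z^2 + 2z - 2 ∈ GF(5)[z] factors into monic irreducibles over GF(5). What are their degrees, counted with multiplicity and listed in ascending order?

6

Write g(z) = z^6 + z^5 + 2z^4 - 2z^3 + 2z^2 + 2z - 2.
Roots in GF(5): g(0) = 3; g(1) = 4; g(2) = 2; g(3) = 2; g(4) = 2.
Complete factorization: g(z) = (z^6 + z^5 + 2z^4 - 2z^3 + 2z^2 + 2z - 2).
Factor degrees with multiplicity: 6 = 6.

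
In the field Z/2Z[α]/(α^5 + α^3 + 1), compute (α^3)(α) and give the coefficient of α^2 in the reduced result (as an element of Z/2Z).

0

Multiply in Z/2Z[α]: (α^3)·(α) = α^4.
Reduced: α^4.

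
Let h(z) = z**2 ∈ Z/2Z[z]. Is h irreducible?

Check for roots in Z/2Z: h(0) = 0 → root; h(1) = 1.
h(0) = 0, so (z) divides h(z); h is reducible.

No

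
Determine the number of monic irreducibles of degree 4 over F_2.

By the necklace-counting formula, N_2(4) = (1/4) Σ_{d|4} μ(4/d)·2^d.
Divisors of 4: 1, 2, 4; μ(4/d) for each: 0, -1, 1.
Σ = − 2^2 + 2^4 = 12.
N = 12/4 = 3.

3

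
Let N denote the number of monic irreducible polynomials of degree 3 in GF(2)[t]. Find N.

2

x^(2^3) − x is the product of all monic irreducibles of degree dividing 3; Möbius inversion gives N = (1/3) Σ μ(3/d)·2^d.
Divisors of 3: 1, 3; μ(3/d) for each: -1, 1.
Σ = − 2^1 + 2^3 = 6.
N = 6/3 = 2.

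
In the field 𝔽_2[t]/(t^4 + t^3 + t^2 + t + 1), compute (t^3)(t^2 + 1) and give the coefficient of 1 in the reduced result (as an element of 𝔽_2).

1

Multiply in 𝔽_2[t]: (t^3)·(t^2 + 1) = t^5 + t^3.
Reduce using t^4 ≡ t^3 + t^2 + t + 1 (mod t^4 + t^3 + t^2 + t + 1).
Reduced: t^3 + 1.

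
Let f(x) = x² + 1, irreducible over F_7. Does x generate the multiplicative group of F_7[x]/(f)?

No

|GF(7^2)^×| = 7^2 − 1 = 48. Prime factorization: 48 = 2^4·3.
f is primitive ⇔ x has order 48 in GF(7)[x]/(f), i.e. x^(48/q) ≠ 1 for each prime q | 48.
x^(24) mod f = 1
x^(16) mod f = 1
Since x^(24) = 1, the order of x divides 24 < 48; not primitive.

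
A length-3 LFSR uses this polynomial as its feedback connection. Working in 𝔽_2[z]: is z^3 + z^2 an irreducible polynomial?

Write f(z) = z^3 + z^2.
Check for roots in 𝔽_2: f(0) = 0 → root; f(1) = 0 → root.
f(0) = 0, so (z) divides f(z); f is reducible.

No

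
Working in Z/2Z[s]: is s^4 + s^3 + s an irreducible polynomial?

Write h(s) = s^4 + s^3 + s.
Check for roots in Z/2Z: h(0) = 0 → root; h(1) = 1.
h(0) = 0, so (s) divides h(s); h is reducible.

No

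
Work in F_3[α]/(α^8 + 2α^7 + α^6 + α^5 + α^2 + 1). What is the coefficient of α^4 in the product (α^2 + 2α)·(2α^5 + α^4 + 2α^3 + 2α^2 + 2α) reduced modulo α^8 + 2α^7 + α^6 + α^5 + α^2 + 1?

0

Multiply in F_3[α]: (α^2 + 2α)·(2α^5 + α^4 + 2α^3 + 2α^2 + 2α) = 2α^7 + 2α^6 + α^5 + α^2.
Reduced: 2α^7 + 2α^6 + α^5 + α^2.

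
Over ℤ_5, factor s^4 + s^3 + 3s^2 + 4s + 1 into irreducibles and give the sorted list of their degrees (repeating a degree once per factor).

1, 1, 1, 1

Write h(s) = s^4 + s^3 + 3s^2 + 4s + 1.
Roots in ℤ_5: h(0) = 1; h(1) = 0 → root; h(2) = 0 → root; h(3) = 3; h(4) = 0 → root.
Linear factors from roots: (s + 4), (s + 3), (s + 1).
Complete factorization: h(s) = (s + 1)·(s + 4)·(s + 3)^2.
Factor degrees with multiplicity: 1 + 1 + 1 + 1 = 4.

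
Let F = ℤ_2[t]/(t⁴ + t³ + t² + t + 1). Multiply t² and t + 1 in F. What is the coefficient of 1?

0

Multiply in ℤ_2[t]: (t²)·(t + 1) = t³ + t².
Reduced: t³ + t².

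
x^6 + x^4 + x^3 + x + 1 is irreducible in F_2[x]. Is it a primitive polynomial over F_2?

Write f(x) = x^6 + x^4 + x^3 + x + 1.
|GF(2^6)^×| = 2^6 − 1 = 63. Prime factorization: 63 = 3^2·7.
f is primitive ⇔ x has order 63 in GF(2)[x]/(f), i.e. x^(63/q) ≠ 1 for each prime q | 63.
x^(21) mod f = x^3 + x^2 + x.
x^(9) mod f = x^5 + x^4 + x^2 + 1.
None equal 1, so x has full order 63; f is primitive.

Yes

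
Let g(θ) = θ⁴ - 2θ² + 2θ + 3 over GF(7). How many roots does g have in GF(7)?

Evaluate at each of the 7 elements of GF(7):
g(0) = 3; g(1) = 4; g(2) = 1; g(3) = 2; g(4) = 4; g(5) = 0 → root; g(6) = 0 → root.
Roots: {5, 6}.

2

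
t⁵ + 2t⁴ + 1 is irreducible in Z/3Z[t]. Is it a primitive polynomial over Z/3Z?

Yes

Write f(t) = t⁵ + 2t⁴ + 1.
|GF(3^5)^×| = 3^5 − 1 = 242. Prime factorization: 242 = 2·11^2.
f is primitive ⇔ t has order 242 in GF(3)[t]/(f), i.e. t^(242/q) ≠ 1 for each prime q | 242.
t^(121) mod f = 2.
t^(22) mod f = 2t² + 2t + 1.
None equal 1, so t has full order 242; f is primitive.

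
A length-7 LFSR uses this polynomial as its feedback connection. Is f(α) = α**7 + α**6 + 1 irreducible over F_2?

Yes

Check for roots in F_2: f(0) = 1; f(1) = 1.
No roots, so no linear factors.
Monic irreducibles of degree 2 over GF(2): α**2 + α + 1.
None of them divide f (all give nonzero remainder).
Monic irreducibles of degree 3 over GF(2): α**3 + α + 1, α**3 + α**2 + 1.
None of them divide f (all give nonzero remainder).
No irreducible factor of degree ≤ 3 exists, so f is irreducible over GF(2).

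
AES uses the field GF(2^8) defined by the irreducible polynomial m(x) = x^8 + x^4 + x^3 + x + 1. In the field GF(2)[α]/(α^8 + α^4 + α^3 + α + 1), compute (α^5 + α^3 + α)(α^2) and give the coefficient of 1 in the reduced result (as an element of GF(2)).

0

Multiply in GF(2)[α]: (α^5 + α^3 + α)·(α^2) = α^7 + α^5 + α^3.
Reduced: α^7 + α^5 + α^3.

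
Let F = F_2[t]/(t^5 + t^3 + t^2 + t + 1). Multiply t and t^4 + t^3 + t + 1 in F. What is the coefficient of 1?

Multiply in F_2[t]: (t)·(t^4 + t^3 + t + 1) = t^5 + t^4 + t^2 + t.
Reduce using t^5 ≡ t^3 + t^2 + t + 1 (mod t^5 + t^3 + t^2 + t + 1).
Reduced: t^4 + t^3 + 1.

1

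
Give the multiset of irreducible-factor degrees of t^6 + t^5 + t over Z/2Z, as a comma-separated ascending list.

Write g(t) = t^6 + t^5 + t.
Roots in Z/2Z: g(0) = 0 → root; g(1) = 1.
Linear factors from roots: (t).
Complete factorization: g(t) = (t)·(t^2 + t + 1)·(t^3 + t + 1).
Factor degrees with multiplicity: 1 + 2 + 3 = 6.

1, 2, 3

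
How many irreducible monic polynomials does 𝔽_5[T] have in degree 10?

x^(5^10) − x is the product of all monic irreducibles of degree dividing 10; Möbius inversion gives N = (1/10) Σ μ(10/d)·5^d.
Divisors of 10: 1, 2, 5, 10; μ(10/d) for each: 1, -1, -1, 1.
Σ = 5^1 − 5^2 − 5^5 + 5^10 = 9762480.
N = 9762480/10 = 976248.

976248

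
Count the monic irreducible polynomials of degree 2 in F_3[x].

Gauss's count: N_{3}(2) = (1/2) Σ_{d|2} μ(2/d)·3^d.
Divisors of 2: 1, 2; μ(2/d) for each: -1, 1.
Σ = − 3^1 + 3^2 = 6.
N = 6/2 = 3.

3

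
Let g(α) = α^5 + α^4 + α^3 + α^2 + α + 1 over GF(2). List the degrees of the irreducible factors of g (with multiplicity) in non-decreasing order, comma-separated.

Roots in GF(2): g(0) = 1; g(1) = 0 → root.
Linear factors from roots: (α + 1).
Complete factorization: g(α) = (α + 1)·(α^2 + α + 1)^2.
Factor degrees with multiplicity: 1 + 2 + 2 = 5.

1, 2, 2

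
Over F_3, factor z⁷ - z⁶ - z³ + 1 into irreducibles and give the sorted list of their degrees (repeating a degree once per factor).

Write g(z) = z⁷ - z⁶ - z³ + 1.
Roots in F_3: g(0) = 1; g(1) = 0 → root; g(2) = 0 → root.
Linear factors from roots: (z - 1), (z + 1).
Complete factorization: g(z) = (z + 1)·(z - 1)·(z² - z - 1)·(z³ - z + 1).
Factor degrees with multiplicity: 1 + 1 + 2 + 3 = 7.

1, 1, 2, 3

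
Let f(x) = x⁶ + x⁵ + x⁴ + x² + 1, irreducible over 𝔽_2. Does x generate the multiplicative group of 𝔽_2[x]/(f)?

No

|GF(2^6)^×| = 2^6 − 1 = 63. Prime factorization: 63 = 3^2·7.
f is primitive ⇔ x has order 63 in GF(2)[x]/(f), i.e. x^(63/q) ≠ 1 for each prime q | 63.
x^(21) mod f = 1
x^(9) mod f = x³ + 1.
Since x^(21) = 1, the order of x divides 21 < 63; not primitive.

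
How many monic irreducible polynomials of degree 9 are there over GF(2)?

56

Gauss's count: N_{2}(9) = (1/9) Σ_{d|9} μ(9/d)·2^d.
Divisors of 9: 1, 3, 9; μ(9/d) for each: 0, -1, 1.
Σ = − 2^3 + 2^9 = 504.
N = 504/9 = 56.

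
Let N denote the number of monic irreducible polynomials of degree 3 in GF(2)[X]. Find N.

Gauss's count: N_{2}(3) = (1/3) Σ_{d|3} μ(3/d)·2^d.
Divisors of 3: 1, 3; μ(3/d) for each: -1, 1.
Σ = − 2^1 + 2^3 = 6.
N = 6/3 = 2.

2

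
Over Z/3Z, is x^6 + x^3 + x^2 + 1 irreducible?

Write g(x) = x^6 + x^3 + x^2 + 1.
Check for roots in Z/3Z: g(0) = 1; g(1) = 1; g(2) = 2.
No roots, so no linear factors.
Monic irreducibles of degree 2 over GF(3): x^2 + 1, x^2 + x + 2, x^2 + 2x + 2.
None of them divide g (all give nonzero remainder).
Degree-3 irreducible divisors: test the 8 monic irreducibles of degree 3 over GF(3).
None of them divide g (all give nonzero remainder).
No irreducible factor of degree ≤ 3 exists, so g is irreducible over GF(3).

Yes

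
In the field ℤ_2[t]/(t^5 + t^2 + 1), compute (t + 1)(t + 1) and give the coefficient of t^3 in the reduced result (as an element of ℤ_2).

Multiply in ℤ_2[t]: (t + 1)·(t + 1) = t^2 + 1.
Reduced: t^2 + 1.

0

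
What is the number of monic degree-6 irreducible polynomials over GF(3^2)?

The number of monic irreducibles of degree 6 over GF(9) is (1/6)·Σ_{d∣6} μ(6/d) 9^d.
Divisors of 6: 1, 2, 3, 6; μ(6/d) for each: 1, -1, -1, 1.
Σ = 9^1 − 9^2 − 9^3 + 9^6 = 530640.
N = 530640/6 = 88440.

88440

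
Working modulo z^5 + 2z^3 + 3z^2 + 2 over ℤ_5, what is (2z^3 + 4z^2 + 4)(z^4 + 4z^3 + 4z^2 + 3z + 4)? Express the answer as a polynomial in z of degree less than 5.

z^4 + 3z^2 + 3z + 1

Multiply in ℤ_5[z]: (2z^3 + 4z^2 + 4)·(z^4 + 4z^3 + 4z^2 + 3z + 4) = 2z^7 + 2z^6 + 4z^5 + z^4 + z^3 + 2z^2 + 2z + 1.
Reduce using z^5 ≡ 3z^3 + 2z^2 + 3 (mod z^5 + 2z^3 + 3z^2 + 2).
Reduced: z^4 + 3z^2 + 3z + 1.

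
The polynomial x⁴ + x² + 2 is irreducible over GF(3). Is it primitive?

No

Write f(x) = x⁴ + x² + 2.
|GF(3^4)^×| = 3^4 − 1 = 80. Prime factorization: 80 = 2^4·5.
f is primitive ⇔ x has order 80 in GF(3)[x]/(f), i.e. x^(80/q) ≠ 1 for each prime q | 80.
x^(40) mod f = 2.
x^(16) mod f = 1
Since x^(16) = 1, the order of x divides 16 < 80; not primitive.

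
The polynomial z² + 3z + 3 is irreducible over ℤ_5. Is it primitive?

Yes

Write f(z) = z² + 3z + 3.
|GF(5^2)^×| = 5^2 − 1 = 24. Prime factorization: 24 = 2^3·3.
f is primitive ⇔ z has order 24 in GF(5)[z]/(f), i.e. z^(24/q) ≠ 1 for each prime q | 24.
z^(12) mod f = 4.
z^(8) mod f = z + 1.
None equal 1, so z has full order 24; f is primitive.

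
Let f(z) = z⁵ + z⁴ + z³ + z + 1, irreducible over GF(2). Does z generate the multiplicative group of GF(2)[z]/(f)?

|GF(2^5)^×| = 2^5 − 1 = 31. Prime factorization: 31 = 31.
f is primitive ⇔ z has order 31 in GF(2)[z]/(f), i.e. z^(31/q) ≠ 1 for each prime q | 31.
z^(1) mod f = z.
None equal 1, so z has full order 31; f is primitive.

Yes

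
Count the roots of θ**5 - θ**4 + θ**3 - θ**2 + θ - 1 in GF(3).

2

Write f(θ) = θ**5 - θ**4 + θ**3 - θ**2 + θ - 1.
Evaluate at each of the 3 elements of GF(3):
f(0) = 2; f(1) = 0 → root; f(2) = 0 → root.
Roots: {1, 2}.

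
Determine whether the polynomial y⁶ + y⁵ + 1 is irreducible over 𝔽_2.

Yes

Write P(y) = y⁶ + y⁵ + 1.
Check for roots in 𝔽_2: P(0) = 1; P(1) = 1.
No roots, so no linear factors.
Monic irreducibles of degree 2 over GF(2): y² + y + 1.
None of them divide P (all give nonzero remainder).
Monic irreducibles of degree 3 over GF(2): y³ + y + 1, y³ + y² + 1.
None of them divide P (all give nonzero remainder).
No irreducible factor of degree ≤ 3 exists, so P is irreducible over GF(2).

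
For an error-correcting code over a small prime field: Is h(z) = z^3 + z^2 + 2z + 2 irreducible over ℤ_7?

Check for roots in ℤ_7: h(0) = 2; h(1) = 6; h(2) = 4; h(3) = 2; h(4) = 6; h(5) = 1; h(6) = 0 → root.
h(6) = 0, so (z − 6) divides h(z); h is reducible.

No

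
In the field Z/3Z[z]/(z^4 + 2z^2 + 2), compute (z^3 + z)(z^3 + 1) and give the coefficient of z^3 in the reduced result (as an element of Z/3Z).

Multiply in Z/3Z[z]: (z^3 + z)·(z^3 + 1) = z^6 + z^4 + z^3 + z.
Reduce using z^4 ≡ z^2 + 1 (mod z^4 + 2z^2 + 2).
Reduced: z^3 + z + 2.

1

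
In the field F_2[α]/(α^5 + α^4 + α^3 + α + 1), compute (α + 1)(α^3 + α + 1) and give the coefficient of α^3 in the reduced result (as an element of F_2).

1

Multiply in F_2[α]: (α + 1)·(α^3 + α + 1) = α^4 + α^3 + α^2 + 1.
Reduced: α^4 + α^3 + α^2 + 1.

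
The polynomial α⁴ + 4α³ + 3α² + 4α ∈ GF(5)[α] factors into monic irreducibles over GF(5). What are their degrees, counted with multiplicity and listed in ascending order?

Write g(α) = α⁴ + 4α³ + 3α² + 4α.
Roots in GF(5): g(0) = 0 → root; g(1) = 2; g(2) = 3; g(3) = 3; g(4) = 1.
Linear factors from roots: (α).
Complete factorization: g(α) = (α)·(α³ + 4α² + 3α + 4).
Factor degrees with multiplicity: 1 + 3 = 4.

1, 3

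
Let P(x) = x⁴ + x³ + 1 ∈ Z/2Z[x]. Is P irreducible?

Yes

Check for roots in Z/2Z: P(0) = 1; P(1) = 1.
No roots, so no linear factors.
Monic irreducibles of degree 2 over GF(2): x² + x + 1.
None of them divide P (all give nonzero remainder).
No irreducible factor of degree ≤ 2 exists, so P is irreducible over GF(2).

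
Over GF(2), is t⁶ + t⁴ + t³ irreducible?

Write P(t) = t⁶ + t⁴ + t³.
Check for roots in GF(2): P(0) = 0 → root; P(1) = 1.
P(0) = 0, so (t) divides P(t); P is reducible.

No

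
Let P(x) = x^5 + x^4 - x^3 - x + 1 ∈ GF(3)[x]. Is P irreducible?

Check for roots in GF(3): P(0) = 1; P(1) = 1; P(2) = 0 → root.
P(2) = 0, so (x − 2) divides P(x); P is reducible.

No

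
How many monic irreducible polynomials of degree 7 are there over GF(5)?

The number of monic irreducibles of degree 7 over GF(5) is (1/7)·Σ_{d∣7} μ(7/d) 5^d.
Divisors of 7: 1, 7; μ(7/d) for each: -1, 1.
Σ = − 5^1 + 5^7 = 78120.
N = 78120/7 = 11160.

11160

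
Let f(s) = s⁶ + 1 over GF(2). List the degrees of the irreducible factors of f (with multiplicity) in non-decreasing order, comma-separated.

1, 1, 2, 2

Roots in GF(2): f(0) = 1; f(1) = 0 → root.
Linear factors from roots: (s + 1).
Complete factorization: f(s) = (s + 1)^2·(s² + s + 1)^2.
Factor degrees with multiplicity: 1 + 1 + 2 + 2 = 6.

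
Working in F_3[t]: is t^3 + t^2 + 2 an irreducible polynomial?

Write m(t) = t^3 + t^2 + 2.
Check for roots in F_3: m(0) = 2; m(1) = 1; m(2) = 2.
No roots. A degree-3 polynomial over a field with no linear factor is irreducible.

Yes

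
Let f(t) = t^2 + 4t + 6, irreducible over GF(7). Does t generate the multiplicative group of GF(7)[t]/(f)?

|GF(7^2)^×| = 7^2 − 1 = 48. Prime factorization: 48 = 2^4·3.
f is primitive ⇔ t has order 48 in GF(7)[t]/(f), i.e. t^(48/q) ≠ 1 for each prime q | 48.
t^(24) mod f = 6.
t^(16) mod f = 1
Since t^(16) = 1, the order of t divides 16 < 48; not primitive.

No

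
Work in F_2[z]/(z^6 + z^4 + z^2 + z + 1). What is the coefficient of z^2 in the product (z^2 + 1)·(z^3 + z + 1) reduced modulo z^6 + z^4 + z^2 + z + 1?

1

Multiply in F_2[z]: (z^2 + 1)·(z^3 + z + 1) = z^5 + z^2 + z + 1.
Reduced: z^5 + z^2 + z + 1.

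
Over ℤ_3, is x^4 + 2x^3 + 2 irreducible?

Yes

Write h(x) = x^4 + 2x^3 + 2.
Check for roots in ℤ_3: h(0) = 2; h(1) = 2; h(2) = 1.
No roots, so no linear factors.
Monic irreducibles of degree 2 over GF(3): x^2 + 1, x^2 + x + 2, x^2 + 2x + 2.
None of them divide h (all give nonzero remainder).
No irreducible factor of degree ≤ 2 exists, so h is irreducible over GF(3).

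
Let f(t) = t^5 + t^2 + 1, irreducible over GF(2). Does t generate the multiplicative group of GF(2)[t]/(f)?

Yes

|GF(2^5)^×| = 2^5 − 1 = 31. Prime factorization: 31 = 31.
f is primitive ⇔ t has order 31 in GF(2)[t]/(f), i.e. t^(31/q) ≠ 1 for each prime q | 31.
t^(1) mod f = t.
None equal 1, so t has full order 31; f is primitive.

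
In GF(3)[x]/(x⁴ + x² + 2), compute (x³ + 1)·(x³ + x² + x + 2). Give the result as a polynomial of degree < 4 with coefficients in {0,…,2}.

2x^3 + 2x^2 + 2x + 2

Multiply in GF(3)[x]: (x³ + 1)·(x³ + x² + x + 2) = x⁶ + x⁵ + x⁴ + x² + x + 2.
Reduce using x⁴ ≡ 2x² + 1 (mod x⁴ + x² + 2).
Reduced: 2x³ + 2x² + 2x + 2.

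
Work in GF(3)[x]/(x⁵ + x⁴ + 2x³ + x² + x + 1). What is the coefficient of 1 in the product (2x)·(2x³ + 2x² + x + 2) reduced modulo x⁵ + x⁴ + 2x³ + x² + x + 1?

0

Multiply in GF(3)[x]: (2x)·(2x³ + 2x² + x + 2) = x⁴ + x³ + 2x² + x.
Reduced: x⁴ + x³ + 2x² + x.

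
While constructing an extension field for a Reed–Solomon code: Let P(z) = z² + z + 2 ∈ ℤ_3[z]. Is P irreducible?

Yes

Check for roots in ℤ_3: P(0) = 2; P(1) = 1; P(2) = 2.
No roots. A degree-2 polynomial over a field with no linear factor is irreducible.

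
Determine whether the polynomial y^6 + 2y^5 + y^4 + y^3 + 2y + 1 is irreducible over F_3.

Write m(y) = y^6 + 2y^5 + y^4 + y^3 + 2y + 1.
Check for roots in F_3: m(0) = 1; m(1) = 2; m(2) = 1.
No roots, so no linear factors.
Monic irreducibles of degree 2 over GF(3): y^2 + 1, y^2 + y + 2, y^2 + 2y + 2.
None of them divide m (all give nonzero remainder).
Degree-3 irreducible divisors: test the 8 monic irreducibles of degree 3 over GF(3).
None of them divide m (all give nonzero remainder).
No irreducible factor of degree ≤ 3 exists, so m is irreducible over GF(3).

Yes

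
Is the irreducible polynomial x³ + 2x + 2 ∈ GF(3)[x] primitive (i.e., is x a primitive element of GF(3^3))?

Write f(x) = x³ + 2x + 2.
|GF(3^3)^×| = 3^3 − 1 = 26. Prime factorization: 26 = 2·13.
f is primitive ⇔ x has order 26 in GF(3)[x]/(f), i.e. x^(26/q) ≠ 1 for each prime q | 26.
x^(13) mod f = 1
x^(2) mod f = x².
Since x^(13) = 1, the order of x divides 13 < 26; not primitive.

No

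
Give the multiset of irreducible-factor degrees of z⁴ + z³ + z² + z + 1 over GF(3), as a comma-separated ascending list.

4

Write g(z) = z⁴ + z³ + z² + z + 1.
Roots in GF(3): g(0) = 1; g(1) = 2; g(2) = 1.
Complete factorization: g(z) = (z⁴ + z³ + z² + z + 1).
Factor degrees with multiplicity: 4 = 4.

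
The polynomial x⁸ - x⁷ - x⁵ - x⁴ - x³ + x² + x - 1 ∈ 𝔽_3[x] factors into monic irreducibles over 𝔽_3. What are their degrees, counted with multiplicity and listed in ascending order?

Write g(x) = x⁸ - x⁷ - x⁵ - x⁴ - x³ + x² + x - 1.
Roots in 𝔽_3: g(0) = 2; g(1) = 1; g(2) = 2.
Complete factorization: g(x) = (x⁸ - x⁷ - x⁵ - x⁴ - x³ + x² + x - 1).
Factor degrees with multiplicity: 8 = 8.

8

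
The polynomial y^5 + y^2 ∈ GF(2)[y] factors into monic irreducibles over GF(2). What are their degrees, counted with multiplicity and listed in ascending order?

Write h(y) = y^5 + y^2.
Roots in GF(2): h(0) = 0 → root; h(1) = 0 → root.
Linear factors from roots: (y), (y + 1).
Complete factorization: h(y) = (y + 1)·(y)^2·(y^2 + y + 1).
Factor degrees with multiplicity: 1 + 1 + 1 + 2 = 5.

1, 1, 1, 2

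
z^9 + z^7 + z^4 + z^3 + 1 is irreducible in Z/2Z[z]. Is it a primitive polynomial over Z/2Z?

No

Write f(z) = z^9 + z^7 + z^4 + z^3 + 1.
|GF(2^9)^×| = 2^9 − 1 = 511. Prime factorization: 511 = 7·73.
f is primitive ⇔ z has order 511 in GF(2)[z]/(f), i.e. z^(511/q) ≠ 1 for each prime q | 511.
z^(73) mod f = 1
z^(7) mod f = z^7.
Since z^(73) = 1, the order of z divides 73 < 511; not primitive.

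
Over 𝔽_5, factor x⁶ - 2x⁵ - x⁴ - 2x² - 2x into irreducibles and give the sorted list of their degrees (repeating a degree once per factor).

Write f(x) = x⁶ - 2x⁵ - x⁴ - 2x² - 2x.
Roots in 𝔽_5: f(0) = 0 → root; f(1) = 4; f(2) = 2; f(3) = 3; f(4) = 2.
Linear factors from roots: (x).
Complete factorization: f(x) = (x)·(x² - 2)·(x³ - 2x² + x + 1).
Factor degrees with multiplicity: 1 + 2 + 3 = 6.

1, 2, 3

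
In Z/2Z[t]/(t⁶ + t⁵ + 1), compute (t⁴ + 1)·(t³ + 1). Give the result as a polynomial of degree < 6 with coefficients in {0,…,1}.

t^5 + t^4 + t^3 + t

Multiply in Z/2Z[t]: (t⁴ + 1)·(t³ + 1) = t⁷ + t⁴ + t³ + 1.
Reduce using t⁶ ≡ t⁵ + 1 (mod t⁶ + t⁵ + 1).
Reduced: t⁵ + t⁴ + t³ + t.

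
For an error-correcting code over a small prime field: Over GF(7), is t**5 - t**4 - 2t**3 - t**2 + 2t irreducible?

Write g(t) = t**5 - t**4 - 2t**3 - t**2 + 2t.
Check for roots in GF(7): g(0) = 0 → root; g(1) = 6; g(2) = 0 → root; g(3) = 0 → root; g(4) = 2; g(5) = 2; g(6) = 4.
g(0) = 0, so (t) divides g(t); g is reducible.

No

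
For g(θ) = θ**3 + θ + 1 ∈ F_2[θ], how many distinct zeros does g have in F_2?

Evaluate at each of the 2 elements of F_2:
g(0) = 1; g(1) = 1.
No element is a root.

0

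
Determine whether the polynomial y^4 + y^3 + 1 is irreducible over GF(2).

Write h(y) = y^4 + y^3 + 1.
Check for roots in GF(2): h(0) = 1; h(1) = 1.
No roots, so no linear factors.
Monic irreducibles of degree 2 over GF(2): y^2 + y + 1.
None of them divide h (all give nonzero remainder).
No irreducible factor of degree ≤ 2 exists, so h is irreducible over GF(2).

Yes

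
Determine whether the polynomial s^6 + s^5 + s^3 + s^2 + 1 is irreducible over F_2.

Yes

Write g(s) = s^6 + s^5 + s^3 + s^2 + 1.
Check for roots in F_2: g(0) = 1; g(1) = 1.
No roots, so no linear factors.
Monic irreducibles of degree 2 over GF(2): s^2 + s + 1.
None of them divide g (all give nonzero remainder).
Monic irreducibles of degree 3 over GF(2): s^3 + s + 1, s^3 + s^2 + 1.
None of them divide g (all give nonzero remainder).
No irreducible factor of degree ≤ 3 exists, so g is irreducible over GF(2).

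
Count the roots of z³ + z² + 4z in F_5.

2

Write P(z) = z³ + z² + 4z.
Evaluate at each of the 5 elements of F_5:
P(0) = 0 → root; P(1) = 1; P(2) = 0 → root; P(3) = 3; P(4) = 1.
Roots: {0, 2}.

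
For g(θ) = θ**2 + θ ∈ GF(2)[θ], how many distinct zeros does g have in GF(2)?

2

Evaluate at each of the 2 elements of GF(2):
g(0) = 0 → root; g(1) = 0 → root.
Roots: {0, 1}.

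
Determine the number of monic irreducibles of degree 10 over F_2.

The number of monic irreducibles of degree 10 over GF(2) is (1/10)·Σ_{d∣10} μ(10/d) 2^d.
Divisors of 10: 1, 2, 5, 10; μ(10/d) for each: 1, -1, -1, 1.
Σ = 2^1 − 2^2 − 2^5 + 2^10 = 990.
N = 990/10 = 99.

99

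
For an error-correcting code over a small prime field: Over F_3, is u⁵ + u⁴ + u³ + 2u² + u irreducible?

No

Write g(u) = u⁵ + u⁴ + u³ + 2u² + u.
Check for roots in F_3: g(0) = 0 → root; g(1) = 0 → root; g(2) = 0 → root.
g(0) = 0, so (u) divides g(u); g is reducible.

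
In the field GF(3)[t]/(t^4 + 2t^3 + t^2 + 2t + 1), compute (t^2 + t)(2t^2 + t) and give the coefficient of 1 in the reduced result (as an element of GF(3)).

Multiply in GF(3)[t]: (t^2 + t)·(2t^2 + t) = 2t^4 + t^2.
Reduce using t^4 ≡ t^3 + 2t^2 + t + 2 (mod t^4 + 2t^3 + t^2 + 2t + 1).
Reduced: 2t^3 + 2t^2 + 2t + 1.

1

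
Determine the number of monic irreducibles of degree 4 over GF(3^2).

1620

x^(9^4) − x is the product of all monic irreducibles of degree dividing 4; Möbius inversion gives N = (1/4) Σ μ(4/d)·9^d.
Divisors of 4: 1, 2, 4; μ(4/d) for each: 0, -1, 1.
Σ = − 9^2 + 9^4 = 6480.
N = 6480/4 = 1620.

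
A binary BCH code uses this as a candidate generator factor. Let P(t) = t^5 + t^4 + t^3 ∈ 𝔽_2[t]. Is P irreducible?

No

Check for roots in 𝔽_2: P(0) = 0 → root; P(1) = 1.
P(0) = 0, so (t) divides P(t); P is reducible.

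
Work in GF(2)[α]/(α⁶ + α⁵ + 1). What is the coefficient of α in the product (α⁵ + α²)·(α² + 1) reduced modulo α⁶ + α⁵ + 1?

1

Multiply in GF(2)[α]: (α⁵ + α²)·(α² + 1) = α⁷ + α⁵ + α⁴ + α².
Reduce using α⁶ ≡ α⁵ + 1 (mod α⁶ + α⁵ + 1).
Reduced: α⁴ + α² + α + 1.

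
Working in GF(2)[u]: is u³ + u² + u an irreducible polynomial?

No

Write f(u) = u³ + u² + u.
Check for roots in GF(2): f(0) = 0 → root; f(1) = 1.
f(0) = 0, so (u) divides f(u); f is reducible.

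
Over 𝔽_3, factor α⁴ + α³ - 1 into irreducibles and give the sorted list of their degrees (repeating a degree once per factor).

4

Write g(α) = α⁴ + α³ - 1.
Roots in 𝔽_3: g(0) = 2; g(1) = 1; g(2) = 2.
Complete factorization: g(α) = (α⁴ + α³ - 1).
Factor degrees with multiplicity: 4 = 4.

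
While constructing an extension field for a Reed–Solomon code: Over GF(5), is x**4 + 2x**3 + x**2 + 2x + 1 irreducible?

Write f(x) = x**4 + 2x**3 + x**2 + 2x + 1.
Check for roots in GF(5): f(0) = 1; f(1) = 2; f(2) = 1; f(3) = 1; f(4) = 4.
No roots, so no linear factors.
Degree-2 irreducible divisors: test the 10 monic irreducibles of degree 2 over GF(5).
None of them divide f (all give nonzero remainder).
No irreducible factor of degree ≤ 2 exists, so f is irreducible over GF(5).

Yes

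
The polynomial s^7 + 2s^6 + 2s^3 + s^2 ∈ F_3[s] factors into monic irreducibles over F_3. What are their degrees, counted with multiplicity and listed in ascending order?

Write f(s) = s^7 + 2s^6 + 2s^3 + s^2.
Roots in F_3: f(0) = 0 → root; f(1) = 0 → root; f(2) = 0 → root.
Linear factors from roots: (s), (s + 2), (s + 1).
Complete factorization: f(s) = (s + 1)·(s)^2·(s + 2)^2·(s^2 + 1).
Factor degrees with multiplicity: 1 + 1 + 1 + 1 + 1 + 2 = 7.

1, 1, 1, 1, 1, 2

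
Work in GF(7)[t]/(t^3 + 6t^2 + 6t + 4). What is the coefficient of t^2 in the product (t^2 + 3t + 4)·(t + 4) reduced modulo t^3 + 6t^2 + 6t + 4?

Multiply in GF(7)[t]: (t^2 + 3t + 4)·(t + 4) = t^3 + 2t + 2.
Reduce using t^3 ≡ t^2 + t + 3 (mod t^3 + 6t^2 + 6t + 4).
Reduced: t^2 + 3t + 5.

1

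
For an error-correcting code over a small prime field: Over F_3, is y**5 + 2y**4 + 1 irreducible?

Yes

Write h(y) = y**5 + 2y**4 + 1.
Check for roots in F_3: h(0) = 1; h(1) = 1; h(2) = 2.
No roots, so no linear factors.
Monic irreducibles of degree 2 over GF(3): y**2 + 1, y**2 + y + 2, y**2 + 2y + 2.
None of them divide h (all give nonzero remainder).
No irreducible factor of degree ≤ 2 exists, so h is irreducible over GF(3).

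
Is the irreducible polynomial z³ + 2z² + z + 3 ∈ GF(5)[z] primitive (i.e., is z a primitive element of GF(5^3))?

Yes

Write f(z) = z³ + 2z² + z + 3.
|GF(5^3)^×| = 5^3 − 1 = 124. Prime factorization: 124 = 2^2·31.
f is primitive ⇔ z has order 124 in GF(5)[z]/(f), i.e. z^(124/q) ≠ 1 for each prime q | 124.
z^(62) mod f = 4.
z^(4) mod f = 3z² + 4z + 1.
None equal 1, so z has full order 124; f is primitive.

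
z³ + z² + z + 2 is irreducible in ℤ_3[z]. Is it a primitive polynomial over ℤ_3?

Write f(z) = z³ + z² + z + 2.
|GF(3^3)^×| = 3^3 − 1 = 26. Prime factorization: 26 = 2·13.
f is primitive ⇔ z has order 26 in GF(3)[z]/(f), i.e. z^(26/q) ≠ 1 for each prime q | 26.
z^(13) mod f = 1
z^(2) mod f = z².
Since z^(13) = 1, the order of z divides 13 < 26; not primitive.

No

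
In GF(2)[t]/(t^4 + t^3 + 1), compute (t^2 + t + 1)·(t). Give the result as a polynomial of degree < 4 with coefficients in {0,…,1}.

t^3 + t^2 + t

Multiply in GF(2)[t]: (t^2 + t + 1)·(t) = t^3 + t^2 + t.
Reduced: t^3 + t^2 + t.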